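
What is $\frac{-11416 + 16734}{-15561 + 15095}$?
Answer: $- \frac{2659}{233} \approx -11.412$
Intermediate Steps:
$\frac{-11416 + 16734}{-15561 + 15095} = \frac{5318}{-466} = 5318 \left(- \frac{1}{466}\right) = - \frac{2659}{233}$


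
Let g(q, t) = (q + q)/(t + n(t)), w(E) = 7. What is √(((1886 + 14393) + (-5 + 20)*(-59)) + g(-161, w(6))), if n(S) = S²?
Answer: √61553/2 ≈ 124.05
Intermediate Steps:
g(q, t) = 2*q/(t + t²) (g(q, t) = (q + q)/(t + t²) = (2*q)/(t + t²) = 2*q/(t + t²))
√(((1886 + 14393) + (-5 + 20)*(-59)) + g(-161, w(6))) = √(((1886 + 14393) + (-5 + 20)*(-59)) + 2*(-161)/(7*(1 + 7))) = √((16279 + 15*(-59)) + 2*(-161)*(⅐)/8) = √((16279 - 885) + 2*(-161)*(⅐)*(⅛)) = √(15394 - 23/4) = √(61553/4) = √61553/2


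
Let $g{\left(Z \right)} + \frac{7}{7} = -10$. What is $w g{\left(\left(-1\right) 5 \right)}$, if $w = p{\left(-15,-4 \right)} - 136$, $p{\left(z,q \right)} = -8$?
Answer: $1584$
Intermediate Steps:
$g{\left(Z \right)} = -11$ ($g{\left(Z \right)} = -1 - 10 = -11$)
$w = -144$ ($w = -8 - 136 = -144$)
$w g{\left(\left(-1\right) 5 \right)} = \left(-144\right) \left(-11\right) = 1584$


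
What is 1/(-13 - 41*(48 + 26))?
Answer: -1/3047 ≈ -0.00032819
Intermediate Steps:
1/(-13 - 41*(48 + 26)) = 1/(-13 - 41*74) = 1/(-13 - 3034) = 1/(-3047) = -1/3047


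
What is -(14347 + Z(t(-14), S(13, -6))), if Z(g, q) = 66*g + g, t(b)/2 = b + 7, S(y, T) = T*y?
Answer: -13409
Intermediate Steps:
t(b) = 14 + 2*b (t(b) = 2*(b + 7) = 2*(7 + b) = 14 + 2*b)
Z(g, q) = 67*g
-(14347 + Z(t(-14), S(13, -6))) = -(14347 + 67*(14 + 2*(-14))) = -(14347 + 67*(14 - 28)) = -(14347 + 67*(-14)) = -(14347 - 938) = -1*13409 = -13409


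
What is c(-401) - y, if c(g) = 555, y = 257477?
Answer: -256922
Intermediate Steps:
c(-401) - y = 555 - 1*257477 = 555 - 257477 = -256922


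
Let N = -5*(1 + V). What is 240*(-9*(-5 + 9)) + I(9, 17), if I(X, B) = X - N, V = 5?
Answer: -8601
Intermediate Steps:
N = -30 (N = -5*(1 + 5) = -5*6 = -30)
I(X, B) = 30 + X (I(X, B) = X - 1*(-30) = X + 30 = 30 + X)
240*(-9*(-5 + 9)) + I(9, 17) = 240*(-9*(-5 + 9)) + (30 + 9) = 240*(-9*4) + 39 = 240*(-36) + 39 = -8640 + 39 = -8601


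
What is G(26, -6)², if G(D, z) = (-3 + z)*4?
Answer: 1296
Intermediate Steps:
G(D, z) = -12 + 4*z
G(26, -6)² = (-12 + 4*(-6))² = (-12 - 24)² = (-36)² = 1296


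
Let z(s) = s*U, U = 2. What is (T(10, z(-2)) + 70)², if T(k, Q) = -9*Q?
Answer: 11236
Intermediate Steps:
z(s) = 2*s (z(s) = s*2 = 2*s)
(T(10, z(-2)) + 70)² = (-18*(-2) + 70)² = (-9*(-4) + 70)² = (36 + 70)² = 106² = 11236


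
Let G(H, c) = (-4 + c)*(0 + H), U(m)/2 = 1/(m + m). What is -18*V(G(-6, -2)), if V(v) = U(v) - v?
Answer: 1295/2 ≈ 647.50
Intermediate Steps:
U(m) = 1/m (U(m) = 2/(m + m) = 2/((2*m)) = 2*(1/(2*m)) = 1/m)
G(H, c) = H*(-4 + c) (G(H, c) = (-4 + c)*H = H*(-4 + c))
V(v) = 1/v - v
-18*V(G(-6, -2)) = -18*(1/(-6*(-4 - 2)) - (-6)*(-4 - 2)) = -18*(1/(-6*(-6)) - (-6)*(-6)) = -18*(1/36 - 1*36) = -18*(1/36 - 36) = -18*(-1295/36) = 1295/2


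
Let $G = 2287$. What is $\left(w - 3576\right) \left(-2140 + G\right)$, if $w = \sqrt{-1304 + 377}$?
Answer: $-525672 + 441 i \sqrt{103} \approx -5.2567 \cdot 10^{5} + 4475.7 i$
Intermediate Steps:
$w = 3 i \sqrt{103}$ ($w = \sqrt{-927} = 3 i \sqrt{103} \approx 30.447 i$)
$\left(w - 3576\right) \left(-2140 + G\right) = \left(3 i \sqrt{103} - 3576\right) \left(-2140 + 2287\right) = \left(-3576 + 3 i \sqrt{103}\right) 147 = -525672 + 441 i \sqrt{103}$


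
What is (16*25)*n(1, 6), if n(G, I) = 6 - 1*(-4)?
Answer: 4000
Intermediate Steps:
n(G, I) = 10 (n(G, I) = 6 + 4 = 10)
(16*25)*n(1, 6) = (16*25)*10 = 400*10 = 4000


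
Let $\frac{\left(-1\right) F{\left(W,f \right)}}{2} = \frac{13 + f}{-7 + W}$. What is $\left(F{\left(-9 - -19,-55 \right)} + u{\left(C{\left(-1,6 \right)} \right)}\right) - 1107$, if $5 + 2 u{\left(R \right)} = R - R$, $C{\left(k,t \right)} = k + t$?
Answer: $- \frac{2163}{2} \approx -1081.5$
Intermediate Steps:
$F{\left(W,f \right)} = - \frac{2 \left(13 + f\right)}{-7 + W}$ ($F{\left(W,f \right)} = - 2 \frac{13 + f}{-7 + W} = - \frac{2 \left(13 + f\right)}{-7 + W}$)
$u{\left(R \right)} = - \frac{5}{2}$ ($u{\left(R \right)} = - \frac{5}{2} + \frac{R - R}{2} = - \frac{5}{2} + \frac{1}{2} \cdot 0 = - \frac{5}{2} + 0 = - \frac{5}{2}$)
$\left(F{\left(-9 - -19,-55 \right)} + u{\left(C{\left(-1,6 \right)} \right)}\right) - 1107 = \left(\frac{2 \left(-13 - -55\right)}{-7 - -10} - \frac{5}{2}\right) - 1107 = \left(\frac{2 \left(-13 + 55\right)}{-7 + \left(-9 + 19\right)} - \frac{5}{2}\right) - 1107 = \left(2 \frac{1}{-7 + 10} \cdot 42 - \frac{5}{2}\right) - 1107 = \left(2 \cdot \frac{1}{3} \cdot 42 - \frac{5}{2}\right) - 1107 = \left(28 - \frac{5}{2}\right) - 1107 = \frac{51}{2} - 1107 = - \frac{2163}{2}$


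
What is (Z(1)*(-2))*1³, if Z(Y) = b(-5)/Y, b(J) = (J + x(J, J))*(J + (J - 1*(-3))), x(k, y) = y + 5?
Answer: -70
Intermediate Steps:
x(k, y) = 5 + y
b(J) = (3 + 2*J)*(5 + 2*J) (b(J) = (J + (5 + J))*(J + (J - 1*(-3))) = (5 + 2*J)*(J + (J + 3)) = (5 + 2*J)*(J + (3 + J)) = (5 + 2*J)*(3 + 2*J) = (3 + 2*J)*(5 + 2*J))
Z(Y) = 35/Y (Z(Y) = (15 + 4*(-5)² + 16*(-5))/Y = (15 + 4*25 - 80)/Y = (15 + 100 - 80)/Y = 35/Y)
(Z(1)*(-2))*1³ = ((35/1)*(-2))*1³ = ((35*1)*(-2))*1 = (35*(-2))*1 = -70*1 = -70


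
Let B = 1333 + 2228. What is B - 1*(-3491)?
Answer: 7052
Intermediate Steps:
B = 3561
B - 1*(-3491) = 3561 - 1*(-3491) = 3561 + 3491 = 7052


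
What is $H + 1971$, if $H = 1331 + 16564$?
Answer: $19866$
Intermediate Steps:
$H = 17895$
$H + 1971 = 17895 + 1971 = 19866$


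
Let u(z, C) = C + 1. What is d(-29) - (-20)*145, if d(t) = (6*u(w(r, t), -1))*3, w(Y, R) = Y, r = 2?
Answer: 2900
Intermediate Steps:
u(z, C) = 1 + C
d(t) = 0 (d(t) = (6*(1 - 1))*3 = (6*0)*3 = 0*3 = 0)
d(-29) - (-20)*145 = 0 - (-20)*145 = 0 - 1*(-2900) = 0 + 2900 = 2900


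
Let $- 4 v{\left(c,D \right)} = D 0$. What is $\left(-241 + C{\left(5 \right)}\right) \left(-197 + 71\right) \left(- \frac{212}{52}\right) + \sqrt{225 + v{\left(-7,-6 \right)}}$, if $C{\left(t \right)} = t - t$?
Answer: $- \frac{1609203}{13} \approx -1.2378 \cdot 10^{5}$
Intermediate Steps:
$v{\left(c,D \right)} = 0$ ($v{\left(c,D \right)} = - \frac{D 0}{4} = \left(- \frac{1}{4}\right) 0 = 0$)
$C{\left(t \right)} = 0$
$\left(-241 + C{\left(5 \right)}\right) \left(-197 + 71\right) \left(- \frac{212}{52}\right) + \sqrt{225 + v{\left(-7,-6 \right)}} = \left(-241 + 0\right) \left(-197 + 71\right) \left(- \frac{212}{52}\right) + \sqrt{225 + 0} = \left(-241\right) \left(-126\right) \left(\left(-212\right) \frac{1}{52}\right) + \sqrt{225} = 30366 \left(- \frac{53}{13}\right) + 15 = - \frac{1609398}{13} + 15 = - \frac{1609203}{13}$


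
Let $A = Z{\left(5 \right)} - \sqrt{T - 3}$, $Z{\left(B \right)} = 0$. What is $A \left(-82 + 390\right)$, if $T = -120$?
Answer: $- 308 i \sqrt{123} \approx - 3415.9 i$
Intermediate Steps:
$A = - i \sqrt{123}$ ($A = 0 - \sqrt{-120 - 3} = 0 - \sqrt{-123} = 0 - i \sqrt{123} = - i \sqrt{123} \approx - 11.091 i$)
$A \left(-82 + 390\right) = - i \sqrt{123} \left(-82 + 390\right) = - i \sqrt{123} \cdot 308 = - 308 i \sqrt{123}$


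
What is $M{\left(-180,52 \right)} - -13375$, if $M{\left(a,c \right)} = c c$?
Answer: $16079$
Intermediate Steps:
$M{\left(a,c \right)} = c^{2}$
$M{\left(-180,52 \right)} - -13375 = 52^{2} - -13375 = 2704 + 13375 = 16079$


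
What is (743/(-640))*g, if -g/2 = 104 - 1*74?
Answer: 2229/32 ≈ 69.656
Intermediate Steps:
g = -60 (g = -2*(104 - 1*74) = -2*(104 - 74) = -2*30 = -60)
(743/(-640))*g = (743/(-640))*(-60) = (743*(-1/640))*(-60) = -743/640*(-60) = 2229/32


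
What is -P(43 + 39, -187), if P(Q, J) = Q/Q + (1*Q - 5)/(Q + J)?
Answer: -4/15 ≈ -0.26667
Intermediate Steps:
P(Q, J) = 1 + (-5 + Q)/(J + Q) (P(Q, J) = 1 + (Q - 5)/(J + Q) = 1 + (-5 + Q)/(J + Q))
-P(43 + 39, -187) = -(-5 - 187 + 2*(43 + 39))/(-187 + (43 + 39)) = -(-5 - 187 + 2*82)/(-187 + 82) = -(-5 - 187 + 164)/(-105) = -(-1)*(-28)/105 = -1*4/15 = -4/15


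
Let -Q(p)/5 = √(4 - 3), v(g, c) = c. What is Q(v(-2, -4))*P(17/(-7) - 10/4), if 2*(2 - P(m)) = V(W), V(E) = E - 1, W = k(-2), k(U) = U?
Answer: -35/2 ≈ -17.500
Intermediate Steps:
W = -2
V(E) = -1 + E
Q(p) = -5 (Q(p) = -5*√(4 - 3) = -5*√1 = -5*1 = -5)
P(m) = 7/2 (P(m) = 2 - (-1 - 2)/2 = 2 - ½*(-3) = 2 + 3/2 = 7/2)
Q(v(-2, -4))*P(17/(-7) - 10/4) = -5*7/2 = -35/2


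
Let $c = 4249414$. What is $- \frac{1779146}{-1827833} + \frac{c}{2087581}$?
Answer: $\frac{11481330525688}{3815749441973} \approx 3.0089$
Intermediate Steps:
$- \frac{1779146}{-1827833} + \frac{c}{2087581} = - \frac{1779146}{-1827833} + \frac{4249414}{2087581} = \left(-1779146\right) \left(- \frac{1}{1827833}\right) + 4249414 \cdot \frac{1}{2087581} = \frac{1779146}{1827833} + \frac{4249414}{2087581} = \frac{11481330525688}{3815749441973}$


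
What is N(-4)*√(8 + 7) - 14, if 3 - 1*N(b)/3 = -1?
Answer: -14 + 12*√15 ≈ 32.476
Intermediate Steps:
N(b) = 12 (N(b) = 9 - 3*(-1) = 9 + 3 = 12)
N(-4)*√(8 + 7) - 14 = 12*√(8 + 7) - 14 = 12*√15 - 14 = -14 + 12*√15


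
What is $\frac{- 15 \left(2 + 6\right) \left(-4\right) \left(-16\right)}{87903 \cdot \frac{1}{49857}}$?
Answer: $- \frac{42544640}{9767} \approx -4356.0$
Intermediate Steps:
$\frac{- 15 \left(2 + 6\right) \left(-4\right) \left(-16\right)}{87903 \cdot \frac{1}{49857}} = \frac{- 15 \cdot 8 \left(-4\right) \left(-16\right)}{87903 \cdot \frac{1}{49857}} = \frac{\left(-15\right) \left(-32\right) \left(-16\right)}{\frac{29301}{16619}} = 480 \left(-16\right) \frac{16619}{29301} = \left(-7680\right) \frac{16619}{29301} = - \frac{42544640}{9767}$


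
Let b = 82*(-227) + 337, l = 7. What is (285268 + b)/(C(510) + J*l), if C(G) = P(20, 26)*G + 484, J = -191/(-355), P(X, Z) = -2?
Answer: -31593935/62981 ≈ -501.64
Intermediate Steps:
b = -18277 (b = -18614 + 337 = -18277)
J = 191/355 (J = -191*(-1/355) = 191/355 ≈ 0.53803)
C(G) = 484 - 2*G (C(G) = -2*G + 484 = 484 - 2*G)
(285268 + b)/(C(510) + J*l) = (285268 - 18277)/((484 - 2*510) + (191/355)*7) = 266991/((484 - 1020) + 1337/355) = 266991/(-536 + 1337/355) = 266991/(-188943/355) = 266991*(-355/188943) = -31593935/62981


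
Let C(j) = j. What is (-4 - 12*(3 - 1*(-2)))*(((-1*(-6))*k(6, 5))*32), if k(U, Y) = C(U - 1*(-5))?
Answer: -135168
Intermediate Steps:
k(U, Y) = 5 + U (k(U, Y) = U - 1*(-5) = U + 5 = 5 + U)
(-4 - 12*(3 - 1*(-2)))*(((-1*(-6))*k(6, 5))*32) = (-4 - 12*(3 - 1*(-2)))*(((-1*(-6))*(5 + 6))*32) = (-4 - 12*(3 + 2))*((6*11)*32) = (-4 - 12*5)*(66*32) = (-4 - 60)*2112 = -64*2112 = -135168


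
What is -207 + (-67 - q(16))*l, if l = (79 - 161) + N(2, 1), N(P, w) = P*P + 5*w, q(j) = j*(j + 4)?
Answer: 28044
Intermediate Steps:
q(j) = j*(4 + j)
N(P, w) = P² + 5*w
l = -73 (l = (79 - 161) + (2² + 5*1) = -82 + (4 + 5) = -82 + 9 = -73)
-207 + (-67 - q(16))*l = -207 + (-67 - 16*(4 + 16))*(-73) = -207 + (-67 - 16*20)*(-73) = -207 + (-67 - 1*320)*(-73) = -207 + (-67 - 320)*(-73) = -207 - 387*(-73) = -207 + 28251 = 28044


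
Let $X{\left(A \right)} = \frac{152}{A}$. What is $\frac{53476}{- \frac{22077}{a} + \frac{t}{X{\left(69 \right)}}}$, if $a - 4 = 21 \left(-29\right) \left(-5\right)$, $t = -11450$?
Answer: $- \frac{12391672624}{1206109077} \approx -10.274$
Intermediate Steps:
$a = 3049$ ($a = 4 + 21 \left(-29\right) \left(-5\right) = 4 - -3045 = 4 + 3045 = 3049$)
$\frac{53476}{- \frac{22077}{a} + \frac{t}{X{\left(69 \right)}}} = \frac{53476}{- \frac{22077}{3049} - \frac{11450}{152 \cdot \frac{1}{69}}} = \frac{53476}{\left(-22077\right) \frac{1}{3049} - \frac{11450}{152 \cdot \frac{1}{69}}} = \frac{53476}{- \frac{22077}{3049} - \frac{11450}{\frac{152}{69}}} = \frac{53476}{- \frac{22077}{3049} - \frac{395025}{76}} = \frac{53476}{- \frac{1206109077}{231724}} = 53476 \left(- \frac{231724}{1206109077}\right) = - \frac{12391672624}{1206109077}$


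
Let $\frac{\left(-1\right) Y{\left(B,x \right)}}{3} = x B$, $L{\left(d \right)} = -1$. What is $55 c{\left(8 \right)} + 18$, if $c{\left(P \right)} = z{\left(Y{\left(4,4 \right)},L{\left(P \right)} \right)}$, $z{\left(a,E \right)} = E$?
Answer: $-37$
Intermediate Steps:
$Y{\left(B,x \right)} = - 3 B x$ ($Y{\left(B,x \right)} = - 3 x B = - 3 B x$)
$c{\left(P \right)} = -1$
$55 c{\left(8 \right)} + 18 = 55 \left(-1\right) + 18 = -55 + 18 = -37$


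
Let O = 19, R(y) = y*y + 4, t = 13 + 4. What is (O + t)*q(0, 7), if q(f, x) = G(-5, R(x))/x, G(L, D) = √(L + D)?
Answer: 144*√3/7 ≈ 35.631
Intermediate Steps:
t = 17
R(y) = 4 + y² (R(y) = y² + 4 = 4 + y²)
G(L, D) = √(D + L)
q(f, x) = √(-1 + x²)/x (q(f, x) = √((4 + x²) - 5)/x = √(-1 + x²)/x)
(O + t)*q(0, 7) = (19 + 17)*(√(-1 + 7²)/7) = 36*(√(-1 + 49)/7) = 36*(√48/7) = 36*((4*√3)/7) = 36*(4*√3/7) = 144*√3/7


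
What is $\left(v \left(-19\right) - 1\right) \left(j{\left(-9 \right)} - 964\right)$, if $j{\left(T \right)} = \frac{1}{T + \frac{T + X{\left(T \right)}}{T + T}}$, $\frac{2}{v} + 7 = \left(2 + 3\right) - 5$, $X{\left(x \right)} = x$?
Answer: $- \frac{239103}{56} \approx -4269.7$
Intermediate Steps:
$v = - \frac{2}{7}$ ($v = \frac{2}{-7 + \left(\left(2 + 3\right) - 5\right)} = \frac{2}{-7 + \left(5 - 5\right)} = \frac{2}{-7 + 0} = \frac{2}{-7} = 2 \left(- \frac{1}{7}\right) = - \frac{2}{7} \approx -0.28571$)
$j{\left(T \right)} = \frac{1}{1 + T}$ ($j{\left(T \right)} = \frac{1}{T + \frac{T + T}{T + T}} = \frac{1}{T + \frac{2 T}{2 T}} = \frac{1}{T + 2 T \frac{1}{2 T}} = \frac{1}{T + 1} = \frac{1}{1 + T}$)
$\left(v \left(-19\right) - 1\right) \left(j{\left(-9 \right)} - 964\right) = \left(\left(- \frac{2}{7}\right) \left(-19\right) - 1\right) \left(\frac{1}{1 - 9} - 964\right) = \left(\frac{38}{7} - 1\right) \left(\frac{1}{-8} - 964\right) = \frac{31 \left(- \frac{1}{8} - 964\right)}{7} = \frac{31}{7} \left(- \frac{7713}{8}\right) = - \frac{239103}{56}$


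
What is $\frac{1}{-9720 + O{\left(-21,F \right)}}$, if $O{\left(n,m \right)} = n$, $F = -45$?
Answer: $- \frac{1}{9741} \approx -0.00010266$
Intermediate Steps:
$\frac{1}{-9720 + O{\left(-21,F \right)}} = \frac{1}{-9720 - 21} = \frac{1}{-9741} = - \frac{1}{9741}$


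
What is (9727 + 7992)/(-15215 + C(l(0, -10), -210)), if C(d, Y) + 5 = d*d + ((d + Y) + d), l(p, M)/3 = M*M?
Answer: 17719/75170 ≈ 0.23572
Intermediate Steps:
l(p, M) = 3*M² (l(p, M) = 3*(M*M) = 3*M²)
C(d, Y) = -5 + Y + d² + 2*d (C(d, Y) = -5 + (d*d + ((d + Y) + d)) = -5 + (d² + ((Y + d) + d)) = -5 + (d² + (Y + 2*d)) = -5 + (Y + d² + 2*d) = -5 + Y + d² + 2*d)
(9727 + 7992)/(-15215 + C(l(0, -10), -210)) = (9727 + 7992)/(-15215 + (-5 - 210 + (3*(-10)²)² + 2*(3*(-10)²))) = 17719/(-15215 + (-5 - 210 + (3*100)² + 2*(3*100))) = 17719/(-15215 + (-5 - 210 + 300² + 2*300)) = 17719/(-15215 + (-5 - 210 + 90000 + 600)) = 17719/(-15215 + 90385) = 17719/75170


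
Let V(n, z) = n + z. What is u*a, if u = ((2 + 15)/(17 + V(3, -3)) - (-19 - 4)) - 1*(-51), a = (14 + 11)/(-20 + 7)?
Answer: -1875/13 ≈ -144.23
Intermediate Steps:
a = -25/13 (a = 25/(-13) = 25*(-1/13) = -25/13 ≈ -1.9231)
u = 75 (u = ((2 + 15)/(17 + (3 - 3)) - (-19 - 4)) - 1*(-51) = (17/(17 + 0) - 1*(-23)) + 51 = (17/17 + 23) + 51 = (17*(1/17) + 23) + 51 = (1 + 23) + 51 = 24 + 51 = 75)
u*a = 75*(-25/13) = -1875/13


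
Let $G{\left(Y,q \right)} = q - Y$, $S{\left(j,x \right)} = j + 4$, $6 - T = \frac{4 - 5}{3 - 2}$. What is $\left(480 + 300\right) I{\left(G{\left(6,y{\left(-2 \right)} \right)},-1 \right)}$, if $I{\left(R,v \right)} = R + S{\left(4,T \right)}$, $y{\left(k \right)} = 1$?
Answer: $2340$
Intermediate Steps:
$T = 7$ ($T = 6 - \frac{4 - 5}{3 - 2} = 6 - - 1^{-1} = 6 - \left(-1\right) 1 = 6 - -1 = 6 + 1 = 7$)
$S{\left(j,x \right)} = 4 + j$
$I{\left(R,v \right)} = 8 + R$ ($I{\left(R,v \right)} = R + \left(4 + 4\right) = R + 8 = 8 + R$)
$\left(480 + 300\right) I{\left(G{\left(6,y{\left(-2 \right)} \right)},-1 \right)} = \left(480 + 300\right) \left(8 + \left(1 - 6\right)\right) = 780 \left(8 + \left(1 - 6\right)\right) = 780 \left(8 - 5\right) = 780 \cdot 3 = 2340$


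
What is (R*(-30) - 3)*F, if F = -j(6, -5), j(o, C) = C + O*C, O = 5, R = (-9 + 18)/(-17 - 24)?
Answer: 4410/41 ≈ 107.56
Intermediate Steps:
R = -9/41 (R = 9/(-41) = 9*(-1/41) = -9/41 ≈ -0.21951)
j(o, C) = 6*C (j(o, C) = C + 5*C = 6*C)
F = 30 (F = -6*(-5) = -1*(-30) = 30)
(R*(-30) - 3)*F = (-9/41*(-30) - 3)*30 = (270/41 - 3)*30 = (147/41)*30 = 4410/41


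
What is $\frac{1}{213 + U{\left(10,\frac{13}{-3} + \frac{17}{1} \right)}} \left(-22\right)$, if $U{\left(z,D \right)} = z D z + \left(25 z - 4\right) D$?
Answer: $- \frac{66}{13787} \approx -0.0047871$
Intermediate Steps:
$U{\left(z,D \right)} = D z^{2} + D \left(-4 + 25 z\right)$ ($U{\left(z,D \right)} = D z z + \left(-4 + 25 z\right) D = D z^{2} + D \left(-4 + 25 z\right)$)
$\frac{1}{213 + U{\left(10,\frac{13}{-3} + \frac{17}{1} \right)}} \left(-22\right) = \frac{1}{213 + \left(\frac{13}{-3} + \frac{17}{1}\right) \left(-4 + 10^{2} + 25 \cdot 10\right)} \left(-22\right) = \frac{1}{213 + \left(13 \left(- \frac{1}{3}\right) + 17 \cdot 1\right) \left(-4 + 100 + 250\right)} \left(-22\right) = \frac{1}{213 + \left(- \frac{13}{3} + 17\right) 346} \left(-22\right) = \frac{1}{213 + \frac{38}{3} \cdot 346} \left(-22\right) = \frac{1}{213 + \frac{13148}{3}} \left(-22\right) = \frac{1}{\frac{13787}{3}} \left(-22\right) = \frac{3}{13787} \left(-22\right) = - \frac{66}{13787}$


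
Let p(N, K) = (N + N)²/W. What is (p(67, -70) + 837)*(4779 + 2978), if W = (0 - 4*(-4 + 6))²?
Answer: 138702917/16 ≈ 8.6689e+6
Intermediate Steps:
W = 64 (W = (0 - 4*2)² = (0 - 8)² = (-8)² = 64)
p(N, K) = N²/16 (p(N, K) = (N + N)²/64 = (2*N)²*(1/64) = (4*N²)*(1/64) = N²/16)
(p(67, -70) + 837)*(4779 + 2978) = ((1/16)*67² + 837)*(4779 + 2978) = ((1/16)*4489 + 837)*7757 = (4489/16 + 837)*7757 = (17881/16)*7757 = 138702917/16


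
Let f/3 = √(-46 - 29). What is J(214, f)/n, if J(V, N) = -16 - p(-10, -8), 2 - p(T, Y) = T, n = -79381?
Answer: 28/79381 ≈ 0.00035273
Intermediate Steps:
p(T, Y) = 2 - T
f = 15*I*√3 (f = 3*√(-46 - 29) = 3*√(-75) = 3*(5*I*√3) = 15*I*√3 ≈ 25.981*I)
J(V, N) = -28 (J(V, N) = -16 - (2 - 1*(-10)) = -16 - (2 + 10) = -16 - 1*12 = -16 - 12 = -28)
J(214, f)/n = -28/(-79381) = -28*(-1/79381) = 28/79381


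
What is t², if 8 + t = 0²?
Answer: 64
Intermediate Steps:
t = -8 (t = -8 + 0² = -8 + 0 = -8)
t² = (-8)² = 64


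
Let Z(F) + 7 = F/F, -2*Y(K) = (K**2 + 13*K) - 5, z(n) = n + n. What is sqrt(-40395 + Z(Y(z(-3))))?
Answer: 201*I ≈ 201.0*I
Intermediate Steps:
z(n) = 2*n
Y(K) = 5/2 - 13*K/2 - K**2/2 (Y(K) = -((K**2 + 13*K) - 5)/2 = -(-5 + K**2 + 13*K)/2 = 5/2 - 13*K/2 - K**2/2)
Z(F) = -6 (Z(F) = -7 + F/F = -7 + 1 = -6)
sqrt(-40395 + Z(Y(z(-3)))) = sqrt(-40395 - 6) = sqrt(-40401) = 201*I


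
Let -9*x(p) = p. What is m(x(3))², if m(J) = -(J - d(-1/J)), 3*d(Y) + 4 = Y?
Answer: 0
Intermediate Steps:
x(p) = -p/9
d(Y) = -4/3 + Y/3
m(J) = -4/3 - J - 1/(3*J) (m(J) = -(J - (-4/3 + (-1/J)/3)) = -(J - (-4/3 - 1/(3*J))) = -(J + (4/3 + 1/(3*J))) = -(4/3 + J + 1/(3*J)) = -4/3 - J - 1/(3*J))
m(x(3))² = (-4/3 - (-1)*3/9 - 1/(3*((-⅑*3))))² = (-4/3 - 1*(-⅓) - 1/(3*(-⅓)))² = (-4/3 + ⅓ - ⅓*(-3))² = (-4/3 + ⅓ + 1)² = 0² = 0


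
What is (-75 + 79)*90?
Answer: 360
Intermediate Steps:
(-75 + 79)*90 = 4*90 = 360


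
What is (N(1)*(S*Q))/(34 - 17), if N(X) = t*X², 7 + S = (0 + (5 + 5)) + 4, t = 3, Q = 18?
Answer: 378/17 ≈ 22.235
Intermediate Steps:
S = 7 (S = -7 + ((0 + (5 + 5)) + 4) = -7 + ((0 + 10) + 4) = -7 + (10 + 4) = -7 + 14 = 7)
N(X) = 3*X²
(N(1)*(S*Q))/(34 - 17) = ((3*1²)*(7*18))/(34 - 17) = ((3*1)*126)/17 = (3*126)*(1/17) = 378*(1/17) = 378/17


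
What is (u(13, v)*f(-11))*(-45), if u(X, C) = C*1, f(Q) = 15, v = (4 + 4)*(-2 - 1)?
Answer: 16200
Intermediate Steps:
v = -24 (v = 8*(-3) = -24)
u(X, C) = C
(u(13, v)*f(-11))*(-45) = -24*15*(-45) = -360*(-45) = 16200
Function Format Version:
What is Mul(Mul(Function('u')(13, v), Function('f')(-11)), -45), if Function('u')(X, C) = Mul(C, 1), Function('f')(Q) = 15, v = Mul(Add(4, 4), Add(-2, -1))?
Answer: 16200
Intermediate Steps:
v = -24 (v = Mul(8, -3) = -24)
Function('u')(X, C) = C
Mul(Mul(Function('u')(13, v), Function('f')(-11)), -45) = Mul(Mul(-24, 15), -45) = Mul(-360, -45) = 16200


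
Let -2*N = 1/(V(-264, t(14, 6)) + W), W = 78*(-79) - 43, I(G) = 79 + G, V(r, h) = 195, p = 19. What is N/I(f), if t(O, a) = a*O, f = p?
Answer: 1/1177960 ≈ 8.4893e-7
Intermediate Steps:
f = 19
t(O, a) = O*a
W = -6205 (W = -6162 - 43 = -6205)
N = 1/12020 (N = -1/(2*(195 - 6205)) = -½/(-6010) = -½*(-1/6010) = 1/12020 ≈ 8.3195e-5)
N/I(f) = 1/(12020*(79 + 19)) = (1/12020)/98 = (1/12020)*(1/98) = 1/1177960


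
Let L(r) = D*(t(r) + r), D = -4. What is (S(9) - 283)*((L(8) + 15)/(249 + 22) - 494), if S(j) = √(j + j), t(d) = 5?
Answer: 37896813/271 - 401733*√2/271 ≈ 1.3774e+5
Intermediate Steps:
L(r) = -20 - 4*r (L(r) = -4*(5 + r) = -20 - 4*r)
S(j) = √2*√j (S(j) = √(2*j) = √2*√j)
(S(9) - 283)*((L(8) + 15)/(249 + 22) - 494) = (√2*√9 - 283)*(((-20 - 4*8) + 15)/(249 + 22) - 494) = (√2*3 - 283)*(((-20 - 32) + 15)/271 - 494) = (3*√2 - 283)*((-52 + 15)*(1/271) - 494) = (-283 + 3*√2)*(-37*1/271 - 494) = (-283 + 3*√2)*(-37/271 - 494) = (-283 + 3*√2)*(-133911/271) = 37896813/271 - 401733*√2/271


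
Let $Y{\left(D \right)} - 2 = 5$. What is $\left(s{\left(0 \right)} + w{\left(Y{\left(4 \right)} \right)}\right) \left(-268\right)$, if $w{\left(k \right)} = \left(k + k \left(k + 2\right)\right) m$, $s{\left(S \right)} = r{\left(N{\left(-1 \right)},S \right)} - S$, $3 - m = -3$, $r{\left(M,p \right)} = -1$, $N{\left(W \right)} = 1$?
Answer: $-112292$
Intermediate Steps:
$m = 6$ ($m = 3 - -3 = 3 + 3 = 6$)
$s{\left(S \right)} = -1 - S$
$Y{\left(D \right)} = 7$ ($Y{\left(D \right)} = 2 + 5 = 7$)
$w{\left(k \right)} = 6 k + 6 k \left(2 + k\right)$ ($w{\left(k \right)} = \left(k + k \left(k + 2\right)\right) 6 = \left(k + k \left(2 + k\right)\right) 6 = 6 k + 6 k \left(2 + k\right)$)
$\left(s{\left(0 \right)} + w{\left(Y{\left(4 \right)} \right)}\right) \left(-268\right) = \left(\left(-1 - 0\right) + 6 \cdot 7 \left(3 + 7\right)\right) \left(-268\right) = \left(\left(-1 + 0\right) + 6 \cdot 7 \cdot 10\right) \left(-268\right) = \left(-1 + 420\right) \left(-268\right) = 419 \left(-268\right) = -112292$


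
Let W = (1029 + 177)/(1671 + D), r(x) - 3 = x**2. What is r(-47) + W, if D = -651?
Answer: 376241/170 ≈ 2213.2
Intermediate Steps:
r(x) = 3 + x**2
W = 201/170 (W = (1029 + 177)/(1671 - 651) = 1206/1020 = 1206*(1/1020) = 201/170 ≈ 1.1824)
r(-47) + W = (3 + (-47)**2) + 201/170 = (3 + 2209) + 201/170 = 2212 + 201/170 = 376241/170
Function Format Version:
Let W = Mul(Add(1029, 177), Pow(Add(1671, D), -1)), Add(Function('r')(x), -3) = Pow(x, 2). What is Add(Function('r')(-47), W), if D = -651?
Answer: Rational(376241, 170) ≈ 2213.2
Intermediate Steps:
Function('r')(x) = Add(3, Pow(x, 2))
W = Rational(201, 170) (W = Mul(Add(1029, 177), Pow(Add(1671, -651), -1)) = Mul(1206, Pow(1020, -1)) = Mul(1206, Rational(1, 1020)) = Rational(201, 170) ≈ 1.1824)
Add(Function('r')(-47), W) = Add(Add(3, Pow(-47, 2)), Rational(201, 170)) = Add(Add(3, 2209), Rational(201, 170)) = Add(2212, Rational(201, 170)) = Rational(376241, 170)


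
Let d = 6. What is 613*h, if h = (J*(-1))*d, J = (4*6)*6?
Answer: -529632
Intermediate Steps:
J = 144 (J = 24*6 = 144)
h = -864 (h = (144*(-1))*6 = -144*6 = -864)
613*h = 613*(-864) = -529632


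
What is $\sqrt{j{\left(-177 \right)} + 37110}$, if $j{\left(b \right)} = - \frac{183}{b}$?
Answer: $\frac{\sqrt{129183509}}{59} \approx 192.64$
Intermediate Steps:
$\sqrt{j{\left(-177 \right)} + 37110} = \sqrt{- \frac{183}{-177} + 37110} = \sqrt{\left(-183\right) \left(- \frac{1}{177}\right) + 37110} = \sqrt{\frac{61}{59} + 37110} = \sqrt{\frac{2189551}{59}} = \frac{\sqrt{129183509}}{59}$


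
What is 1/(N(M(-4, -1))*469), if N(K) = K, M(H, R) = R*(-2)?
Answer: 1/938 ≈ 0.0010661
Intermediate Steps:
M(H, R) = -2*R
1/(N(M(-4, -1))*469) = 1/(-2*(-1)*469) = (1/469)/2 = (½)*(1/469) = 1/938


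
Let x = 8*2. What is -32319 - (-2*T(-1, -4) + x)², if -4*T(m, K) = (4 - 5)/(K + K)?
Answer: -8339713/256 ≈ -32577.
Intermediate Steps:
x = 16
T(m, K) = 1/(8*K) (T(m, K) = -(4 - 5)/(4*(K + K)) = -(-1)/(4*(2*K)) = -(-1)*1/(2*K)/4 = -(-1)/(8*K) = 1/(8*K))
-32319 - (-2*T(-1, -4) + x)² = -32319 - (-1/(4*(-4)) + 16)² = -32319 - (-(-1)/(4*4) + 16)² = -32319 - (-2*(-1/32) + 16)² = -32319 - (1/16 + 16)² = -32319 - (257/16)² = -32319 - 1*66049/256 = -32319 - 66049/256 = -8339713/256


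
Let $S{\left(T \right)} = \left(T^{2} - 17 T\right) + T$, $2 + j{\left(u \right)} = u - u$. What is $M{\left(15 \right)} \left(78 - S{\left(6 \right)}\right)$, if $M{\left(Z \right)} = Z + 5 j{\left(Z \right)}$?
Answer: $690$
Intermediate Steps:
$j{\left(u \right)} = -2$ ($j{\left(u \right)} = -2 + \left(u - u\right) = -2 + 0 = -2$)
$S{\left(T \right)} = T^{2} - 16 T$
$M{\left(Z \right)} = -10 + Z$ ($M{\left(Z \right)} = Z + 5 \left(-2\right) = Z - 10 = -10 + Z$)
$M{\left(15 \right)} \left(78 - S{\left(6 \right)}\right) = \left(-10 + 15\right) \left(78 - 6 \left(-16 + 6\right)\right) = 5 \left(78 - 6 \left(-10\right)\right) = 5 \left(78 - -60\right) = 5 \left(78 + 60\right) = 5 \cdot 138 = 690$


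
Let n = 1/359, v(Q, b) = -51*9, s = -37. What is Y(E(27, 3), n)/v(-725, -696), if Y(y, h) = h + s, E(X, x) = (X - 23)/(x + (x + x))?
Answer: 13282/164781 ≈ 0.080604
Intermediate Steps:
v(Q, b) = -459
n = 1/359 ≈ 0.0027855
E(X, x) = (-23 + X)/(3*x) (E(X, x) = (-23 + X)/(x + 2*x) = (-23 + X)/((3*x)) = (-23 + X)*(1/(3*x)) = (-23 + X)/(3*x))
Y(y, h) = -37 + h (Y(y, h) = h - 37 = -37 + h)
Y(E(27, 3), n)/v(-725, -696) = (-37 + 1/359)/(-459) = -13282/359*(-1/459) = 13282/164781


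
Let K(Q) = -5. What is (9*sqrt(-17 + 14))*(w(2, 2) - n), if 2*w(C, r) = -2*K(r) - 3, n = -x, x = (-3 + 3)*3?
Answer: 63*I*sqrt(3)/2 ≈ 54.56*I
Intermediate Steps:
x = 0 (x = 0*3 = 0)
n = 0 (n = -1*0 = 0)
w(C, r) = 7/2 (w(C, r) = (-2*(-5) - 3)/2 = (10 - 3)/2 = (1/2)*7 = 7/2)
(9*sqrt(-17 + 14))*(w(2, 2) - n) = (9*sqrt(-17 + 14))*(7/2 - 1*0) = (9*sqrt(-3))*(7/2 + 0) = (9*(I*sqrt(3)))*(7/2) = (9*I*sqrt(3))*(7/2) = 63*I*sqrt(3)/2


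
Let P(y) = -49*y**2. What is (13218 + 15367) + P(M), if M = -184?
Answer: -1630359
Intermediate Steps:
(13218 + 15367) + P(M) = (13218 + 15367) - 49*(-184)**2 = 28585 - 49*33856 = 28585 - 1658944 = -1630359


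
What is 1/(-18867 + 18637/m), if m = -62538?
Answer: -62538/1179923083 ≈ -5.3002e-5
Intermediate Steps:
1/(-18867 + 18637/m) = 1/(-18867 + 18637/(-62538)) = 1/(-18867 + 18637*(-1/62538)) = 1/(-18867 - 18637/62538) = 1/(-1179923083/62538) = -62538/1179923083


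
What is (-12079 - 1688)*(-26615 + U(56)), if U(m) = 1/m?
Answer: 20518873713/56 ≈ 3.6641e+8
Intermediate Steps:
(-12079 - 1688)*(-26615 + U(56)) = (-12079 - 1688)*(-26615 + 1/56) = -13767*(-26615 + 1/56) = -13767*(-1490439/56) = 20518873713/56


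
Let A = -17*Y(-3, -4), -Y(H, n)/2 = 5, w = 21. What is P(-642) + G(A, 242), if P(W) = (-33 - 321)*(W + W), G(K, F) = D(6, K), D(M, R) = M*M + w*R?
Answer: 458142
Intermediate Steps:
Y(H, n) = -10 (Y(H, n) = -2*5 = -10)
A = 170 (A = -17*(-10) = 170)
D(M, R) = M² + 21*R (D(M, R) = M*M + 21*R = M² + 21*R)
G(K, F) = 36 + 21*K (G(K, F) = 6² + 21*K = 36 + 21*K)
P(W) = -708*W
P(-642) + G(A, 242) = -708*(-642) + (36 + 21*170) = 454536 + (36 + 3570) = 454536 + 3606 = 458142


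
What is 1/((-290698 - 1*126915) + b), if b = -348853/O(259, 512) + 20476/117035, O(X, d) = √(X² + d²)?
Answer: -75328296134410142785/31457995877367434524828288 + 955661250082985*√13169/31457995877367434524828288 ≈ -2.3911e-6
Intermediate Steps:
b = 20476/117035 - 348853*√13169/65845 (b = -348853/√(259² + 512²) + 20476/117035 = -348853/√(67081 + 262144) + 20476*(1/117035) = -348853*√13169/65845 + 20476/117035 = 20476/117035 - 348853*√13169/65845 ≈ -607.81)
1/((-290698 - 1*126915) + b) = 1/((-290698 - 1*126915) + (20476/117035 - 348853*√13169/65845)) = 1/((-290698 - 126915) + (20476/117035 - 348853*√13169/65845)) = 1/(-417613 + (20476/117035 - 348853*√13169/65845)) = 1/(-48875316979/117035 - 348853*√13169/65845)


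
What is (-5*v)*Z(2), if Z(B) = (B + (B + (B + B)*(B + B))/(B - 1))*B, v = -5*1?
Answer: 1000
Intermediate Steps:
v = -5
Z(B) = B*(B + (B + 4*B²)/(-1 + B)) (Z(B) = (B + (B + (2*B)*(2*B))/(-1 + B))*B = (B + (B + 4*B²)/(-1 + B))*B = B*(B + (B + 4*B²)/(-1 + B)))
(-5*v)*Z(2) = (-5*(-5))*(5*2³/(-1 + 2)) = 25*(5*8/1) = 25*(5*8*1) = 25*40 = 1000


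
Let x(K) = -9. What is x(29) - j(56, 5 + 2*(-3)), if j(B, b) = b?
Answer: -8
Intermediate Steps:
x(29) - j(56, 5 + 2*(-3)) = -9 - (5 + 2*(-3)) = -9 - (5 - 6) = -9 - 1*(-1) = -9 + 1 = -8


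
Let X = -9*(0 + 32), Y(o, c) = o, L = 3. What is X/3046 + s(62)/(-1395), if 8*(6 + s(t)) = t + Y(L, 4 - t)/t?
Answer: -100963013/1053794160 ≈ -0.095809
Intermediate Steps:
X = -288 (X = -9*32 = -288)
s(t) = -6 + t/8 + 3/(8*t) (s(t) = -6 + (t + 3/t)/8 = -6 + (t/8 + 3/(8*t)) = -6 + t/8 + 3/(8*t))
X/3046 + s(62)/(-1395) = -288/3046 + ((1/8)*(3 + 62*(-48 + 62))/62)/(-1395) = -288*1/3046 + ((1/8)*(1/62)*(3 + 62*14))*(-1/1395) = -144/1523 + ((1/8)*(1/62)*(3 + 868))*(-1/1395) = -144/1523 + ((1/8)*(1/62)*871)*(-1/1395) = -144/1523 + (871/496)*(-1/1395) = -144/1523 - 871/691920 = -100963013/1053794160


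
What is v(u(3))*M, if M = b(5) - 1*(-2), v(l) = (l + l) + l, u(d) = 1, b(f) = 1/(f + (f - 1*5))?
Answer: 33/5 ≈ 6.6000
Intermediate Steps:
b(f) = 1/(-5 + 2*f) (b(f) = 1/(f + (f - 5)) = 1/(f + (-5 + f)) = 1/(-5 + 2*f))
v(l) = 3*l (v(l) = 2*l + l = 3*l)
M = 11/5 (M = 1/(-5 + 2*5) - 1*(-2) = 1/(-5 + 10) + 2 = 1/5 + 2 = 11/5 ≈ 2.2000)
v(u(3))*M = (3*1)*(11/5) = 3*(11/5) = 33/5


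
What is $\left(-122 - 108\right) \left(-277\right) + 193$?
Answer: $63903$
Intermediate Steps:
$\left(-122 - 108\right) \left(-277\right) + 193 = \left(-230\right) \left(-277\right) + 193 = 63710 + 193 = 63903$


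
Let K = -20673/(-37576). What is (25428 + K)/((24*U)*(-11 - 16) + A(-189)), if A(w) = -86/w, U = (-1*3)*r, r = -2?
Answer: -25798586427/3944116528 ≈ -6.5410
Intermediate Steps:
U = 6 (U = -1*3*(-2) = -3*(-2) = 6)
K = 20673/37576 (K = -20673*(-1/37576) = 20673/37576 ≈ 0.55017)
(25428 + K)/((24*U)*(-11 - 16) + A(-189)) = (25428 + 20673/37576)/((24*6)*(-11 - 16) - 86/(-189)) = 955503201/(37576*(144*(-27) - 86*(-1/189))) = 955503201/(37576*(-3888 + 86/189)) = 955503201/(37576*(-734746/189)) = (955503201/37576)*(-189/734746) = -25798586427/3944116528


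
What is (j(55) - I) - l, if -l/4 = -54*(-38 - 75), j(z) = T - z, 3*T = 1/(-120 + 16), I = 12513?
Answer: 3694079/312 ≈ 11840.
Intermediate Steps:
T = -1/312 (T = 1/(3*(-120 + 16)) = (⅓)/(-104) = (⅓)*(-1/104) = -1/312 ≈ -0.0032051)
j(z) = -1/312 - z
l = -24408 (l = -(-216)*(-38 - 75) = -(-216)*(-113) = -4*6102 = -24408)
(j(55) - I) - l = ((-1/312 - 1*55) - 1*12513) - 1*(-24408) = ((-1/312 - 55) - 12513) + 24408 = (-17161/312 - 12513) + 24408 = -3921217/312 + 24408 = 3694079/312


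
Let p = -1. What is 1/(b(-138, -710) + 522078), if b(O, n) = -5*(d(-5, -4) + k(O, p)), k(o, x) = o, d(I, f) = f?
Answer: 1/522788 ≈ 1.9128e-6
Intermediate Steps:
b(O, n) = 20 - 5*O (b(O, n) = -5*(-4 + O) = 20 - 5*O)
1/(b(-138, -710) + 522078) = 1/((20 - 5*(-138)) + 522078) = 1/((20 + 690) + 522078) = 1/(710 + 522078) = 1/522788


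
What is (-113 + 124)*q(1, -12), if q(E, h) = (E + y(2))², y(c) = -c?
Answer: 11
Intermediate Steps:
q(E, h) = (-2 + E)² (q(E, h) = (E - 1*2)² = (E - 2)² = (-2 + E)²)
(-113 + 124)*q(1, -12) = (-113 + 124)*(-2 + 1)² = 11*(-1)² = 11*1 = 11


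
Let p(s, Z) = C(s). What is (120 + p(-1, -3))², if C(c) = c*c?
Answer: 14641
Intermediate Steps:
C(c) = c²
p(s, Z) = s²
(120 + p(-1, -3))² = (120 + (-1)²)² = (120 + 1)² = 121² = 14641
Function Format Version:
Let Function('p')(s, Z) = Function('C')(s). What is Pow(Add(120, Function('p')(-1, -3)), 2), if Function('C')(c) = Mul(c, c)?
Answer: 14641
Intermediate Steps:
Function('C')(c) = Pow(c, 2)
Function('p')(s, Z) = Pow(s, 2)
Pow(Add(120, Function('p')(-1, -3)), 2) = Pow(Add(120, Pow(-1, 2)), 2) = Pow(Add(120, 1), 2) = Pow(121, 2) = 14641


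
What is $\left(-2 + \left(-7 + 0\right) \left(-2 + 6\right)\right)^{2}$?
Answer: $900$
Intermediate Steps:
$\left(-2 + \left(-7 + 0\right) \left(-2 + 6\right)\right)^{2} = \left(-2 - 28\right)^{2} = \left(-30\right)^{2} = 900$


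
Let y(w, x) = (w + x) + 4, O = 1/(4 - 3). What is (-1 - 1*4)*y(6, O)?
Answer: -55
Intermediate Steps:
O = 1 (O = 1/1 = 1)
y(w, x) = 4 + w + x
(-1 - 1*4)*y(6, O) = (-1 - 1*4)*(4 + 6 + 1) = (-1 - 4)*11 = -5*11 = -55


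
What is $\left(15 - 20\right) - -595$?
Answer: $590$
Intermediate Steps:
$\left(15 - 20\right) - -595 = -5 + 595 = 590$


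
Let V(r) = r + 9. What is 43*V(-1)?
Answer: 344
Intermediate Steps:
V(r) = 9 + r
43*V(-1) = 43*(9 - 1) = 43*8 = 344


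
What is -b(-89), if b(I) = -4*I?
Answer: -356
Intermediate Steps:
-b(-89) = -(-4)*(-89) = -1*356 = -356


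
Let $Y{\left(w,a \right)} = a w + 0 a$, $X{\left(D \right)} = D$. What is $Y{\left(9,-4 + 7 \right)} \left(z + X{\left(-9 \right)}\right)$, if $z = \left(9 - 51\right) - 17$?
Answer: $-1836$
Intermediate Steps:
$Y{\left(w,a \right)} = a w$ ($Y{\left(w,a \right)} = a w + 0 = a w$)
$z = -59$ ($z = -42 - 17 = -59$)
$Y{\left(9,-4 + 7 \right)} \left(z + X{\left(-9 \right)}\right) = \left(-4 + 7\right) 9 \left(-59 - 9\right) = 3 \cdot 9 \left(-68\right) = 27 \left(-68\right) = -1836$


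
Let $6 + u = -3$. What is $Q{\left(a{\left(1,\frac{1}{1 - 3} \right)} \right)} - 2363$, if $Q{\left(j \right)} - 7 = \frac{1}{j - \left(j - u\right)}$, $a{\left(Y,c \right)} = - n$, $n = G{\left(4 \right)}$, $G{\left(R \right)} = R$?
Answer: $- \frac{21205}{9} \approx -2356.1$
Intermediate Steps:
$u = -9$ ($u = -6 - 3 = -9$)
$n = 4$
$a{\left(Y,c \right)} = -4$ ($a{\left(Y,c \right)} = \left(-1\right) 4 = -4$)
$Q{\left(j \right)} = \frac{62}{9}$ ($Q{\left(j \right)} = 7 + \frac{1}{j - \left(9 + j\right)} = 7 + \frac{1}{-9} = 7 - \frac{1}{9} = \frac{62}{9}$)
$Q{\left(a{\left(1,\frac{1}{1 - 3} \right)} \right)} - 2363 = \frac{62}{9} - 2363 = - \frac{21205}{9}$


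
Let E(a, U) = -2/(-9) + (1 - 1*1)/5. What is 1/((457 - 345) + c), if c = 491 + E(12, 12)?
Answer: 9/5429 ≈ 0.0016578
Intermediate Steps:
E(a, U) = 2/9 (E(a, U) = -2*(-1/9) + (1 - 1)*(1/5) = 2/9 + 0*(1/5) = 2/9 + 0 = 2/9)
c = 4421/9 (c = 491 + 2/9 = 4421/9 ≈ 491.22)
1/((457 - 345) + c) = 1/((457 - 345) + 4421/9) = 1/(112 + 4421/9) = 1/(5429/9) = 9/5429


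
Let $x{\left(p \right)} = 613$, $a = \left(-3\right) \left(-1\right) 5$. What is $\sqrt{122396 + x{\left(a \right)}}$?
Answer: $\sqrt{123009} \approx 350.73$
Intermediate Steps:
$a = 15$ ($a = 3 \cdot 5 = 15$)
$\sqrt{122396 + x{\left(a \right)}} = \sqrt{122396 + 613} = \sqrt{123009}$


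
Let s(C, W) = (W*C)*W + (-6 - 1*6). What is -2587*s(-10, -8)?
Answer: 1686724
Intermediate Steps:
s(C, W) = -12 + C*W² (s(C, W) = (C*W)*W + (-6 - 6) = C*W² - 12 = -12 + C*W²)
-2587*s(-10, -8) = -2587*(-12 - 10*(-8)²) = -2587*(-12 - 10*64) = -2587*(-12 - 640) = -2587*(-652) = 1686724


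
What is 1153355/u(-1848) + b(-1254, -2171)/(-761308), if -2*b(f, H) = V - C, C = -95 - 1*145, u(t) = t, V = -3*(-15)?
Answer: -15679609375/25123164 ≈ -624.11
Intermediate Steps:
V = 45
C = -240 (C = -95 - 145 = -240)
b(f, H) = -285/2 (b(f, H) = -(45 - 1*(-240))/2 = -(45 + 240)/2 = -½*285 = -285/2)
1153355/u(-1848) + b(-1254, -2171)/(-761308) = 1153355/(-1848) - 285/2/(-761308) = 1153355*(-1/1848) - 285/2*(-1/761308) = -164765/264 + 285/1522616 = -15679609375/25123164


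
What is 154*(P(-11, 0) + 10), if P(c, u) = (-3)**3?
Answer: -2618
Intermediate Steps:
P(c, u) = -27
154*(P(-11, 0) + 10) = 154*(-27 + 10) = 154*(-17) = -2618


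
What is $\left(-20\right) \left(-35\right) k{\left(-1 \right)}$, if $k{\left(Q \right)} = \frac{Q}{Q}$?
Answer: $700$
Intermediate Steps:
$k{\left(Q \right)} = 1$
$\left(-20\right) \left(-35\right) k{\left(-1 \right)} = \left(-20\right) \left(-35\right) 1 = 700 \cdot 1 = 700$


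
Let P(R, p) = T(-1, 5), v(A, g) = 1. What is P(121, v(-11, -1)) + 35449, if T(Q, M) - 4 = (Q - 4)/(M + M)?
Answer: 70905/2 ≈ 35453.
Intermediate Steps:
T(Q, M) = 4 + (-4 + Q)/(2*M) (T(Q, M) = 4 + (Q - 4)/(M + M) = 4 + (-4 + Q)/((2*M)) = 4 + (-4 + Q)*(1/(2*M)) = 4 + (-4 + Q)/(2*M))
P(R, p) = 7/2 (P(R, p) = (1/2)*(-4 - 1 + 8*5)/5 = (1/2)*(1/5)*(-4 - 1 + 40) = (1/2)*(1/5)*35 = 7/2)
P(121, v(-11, -1)) + 35449 = 7/2 + 35449 = 70905/2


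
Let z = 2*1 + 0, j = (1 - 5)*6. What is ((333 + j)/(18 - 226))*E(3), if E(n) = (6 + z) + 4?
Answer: -927/52 ≈ -17.827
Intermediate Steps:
j = -24 (j = -4*6 = -24)
z = 2 (z = 2 + 0 = 2)
E(n) = 12 (E(n) = (6 + 2) + 4 = 8 + 4 = 12)
((333 + j)/(18 - 226))*E(3) = ((333 - 24)/(18 - 226))*12 = (309/(-208))*12 = (309*(-1/208))*12 = -309/208*12 = -927/52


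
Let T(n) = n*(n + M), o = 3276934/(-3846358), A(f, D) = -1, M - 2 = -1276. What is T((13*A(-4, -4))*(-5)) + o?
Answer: -151134660182/1923179 ≈ -78586.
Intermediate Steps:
M = -1274 (M = 2 - 1276 = -1274)
o = -1638467/1923179 (o = 3276934*(-1/3846358) = -1638467/1923179 ≈ -0.85196)
T(n) = n*(-1274 + n) (T(n) = n*(n - 1274) = n*(-1274 + n))
T((13*A(-4, -4))*(-5)) + o = ((13*(-1))*(-5))*(-1274 + (13*(-1))*(-5)) - 1638467/1923179 = (-13*(-5))*(-1274 - 13*(-5)) - 1638467/1923179 = 65*(-1274 + 65) - 1638467/1923179 = 65*(-1209) - 1638467/1923179 = -78585 - 1638467/1923179 = -151134660182/1923179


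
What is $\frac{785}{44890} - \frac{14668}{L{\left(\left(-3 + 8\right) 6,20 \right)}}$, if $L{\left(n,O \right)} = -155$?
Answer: $\frac{131713639}{1391590} \approx 94.65$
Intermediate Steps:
$\frac{785}{44890} - \frac{14668}{L{\left(\left(-3 + 8\right) 6,20 \right)}} = \frac{785}{44890} - \frac{14668}{-155} = 785 \cdot \frac{1}{44890} - - \frac{14668}{155} = \frac{157}{8978} + \frac{14668}{155} = \frac{131713639}{1391590}$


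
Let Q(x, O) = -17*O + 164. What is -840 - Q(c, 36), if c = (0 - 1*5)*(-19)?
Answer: -392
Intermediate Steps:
c = 95 (c = (0 - 5)*(-19) = -5*(-19) = 95)
Q(x, O) = 164 - 17*O
-840 - Q(c, 36) = -840 - (164 - 17*36) = -840 - (164 - 612) = -840 - 1*(-448) = -840 + 448 = -392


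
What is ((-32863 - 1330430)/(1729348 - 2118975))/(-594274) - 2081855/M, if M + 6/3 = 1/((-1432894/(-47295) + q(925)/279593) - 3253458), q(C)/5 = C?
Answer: 20738098569475507064639509843350997/19922714844893758084476535078 ≈ 1.0409e+6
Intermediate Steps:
q(C) = 5*C
M = -86042445304174361/43021216040411713 (M = -2 + 1/((-1432894/(-47295) + (5*925)/279593) - 3253458) = -2 + 1/((-1432894*(-1/47295) + 4625*(1/279593)) - 3253458) = -2 + 1/((1432894/47295 + 4625/279593) - 3253458) = -2 + 1/(400845871517/13223350935 - 3253458) = -2 + 1/(-43021216040411713/13223350935) = -2 - 13223350935/43021216040411713 = -86042445304174361/43021216040411713 ≈ -2.0000)
((-32863 - 1330430)/(1729348 - 2118975))/(-594274) - 2081855/M = ((-32863 - 1330430)/(1729348 - 2118975))/(-594274) - 2081855/(-86042445304174361/43021216040411713) = -1363293/(-389627)*(-1/594274) - 2081855*(-43021216040411713/86042445304174361) = -1363293*(-1/389627)*(-1/594274) + 89563933719811326767615/86042445304174361 = (1363293/389627)*(-1/594274) + 89563933719811326767615/86042445304174361 = -1363293/231545195798 + 89563933719811326767615/86042445304174361 = 20738098569475507064639509843350997/19922714844893758084476535078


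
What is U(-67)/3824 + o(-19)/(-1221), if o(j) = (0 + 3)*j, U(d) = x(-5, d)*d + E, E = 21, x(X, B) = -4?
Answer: 190279/1556368 ≈ 0.12226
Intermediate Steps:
U(d) = 21 - 4*d (U(d) = -4*d + 21 = 21 - 4*d)
o(j) = 3*j
U(-67)/3824 + o(-19)/(-1221) = (21 - 4*(-67))/3824 + (3*(-19))/(-1221) = (21 + 268)*(1/3824) - 57*(-1/1221) = 289*(1/3824) + 19/407 = 289/3824 + 19/407 = 190279/1556368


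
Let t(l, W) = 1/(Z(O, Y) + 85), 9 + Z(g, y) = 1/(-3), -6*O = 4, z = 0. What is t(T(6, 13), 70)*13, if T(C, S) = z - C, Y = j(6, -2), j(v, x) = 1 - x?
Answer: 39/227 ≈ 0.17181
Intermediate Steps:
Y = 3 (Y = 1 - 1*(-2) = 1 + 2 = 3)
O = -⅔ (O = -⅙*4 = -⅔ ≈ -0.66667)
Z(g, y) = -28/3 (Z(g, y) = -9 + 1/(-3) = -9 - ⅓ = -28/3)
T(C, S) = -C (T(C, S) = 0 - C = -C)
t(l, W) = 3/227 (t(l, W) = 1/(-28/3 + 85) = 1/(227/3) = 3/227)
t(T(6, 13), 70)*13 = (3/227)*13 = 39/227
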